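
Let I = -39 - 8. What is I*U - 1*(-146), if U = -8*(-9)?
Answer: -3238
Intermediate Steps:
I = -47
U = 72
I*U - 1*(-146) = -47*72 - 1*(-146) = -3384 + 146 = -3238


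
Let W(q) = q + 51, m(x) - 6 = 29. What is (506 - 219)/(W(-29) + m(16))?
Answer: 287/57 ≈ 5.0351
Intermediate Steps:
m(x) = 35 (m(x) = 6 + 29 = 35)
W(q) = 51 + q
(506 - 219)/(W(-29) + m(16)) = (506 - 219)/((51 - 29) + 35) = 287/(22 + 35) = 287/57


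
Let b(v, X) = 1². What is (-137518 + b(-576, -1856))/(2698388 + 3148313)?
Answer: -137517/5846701 ≈ -0.023520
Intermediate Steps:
b(v, X) = 1
(-137518 + b(-576, -1856))/(2698388 + 3148313) = (-137518 + 1)/(2698388 + 3148313) = -137517/5846701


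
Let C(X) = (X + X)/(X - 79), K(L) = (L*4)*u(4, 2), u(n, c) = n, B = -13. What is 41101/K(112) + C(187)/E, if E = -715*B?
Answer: 937734547/40884480 ≈ 22.936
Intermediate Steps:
K(L) = 16*L (K(L) = (L*4)*4 = (4*L)*4 = 16*L)
C(X) = 2*X/(-79 + X) (C(X) = (2*X)/(-79 + X) = 2*X/(-79 + X))
E = 9295 (E = -715*(-13) = 9295)
41101/K(112) + C(187)/E = 41101/((16*112)) + (2*187/(-79 + 187))/9295 = 41101/1792 + (2*187/108)*(1/9295) = 41101*(1/1792) + (2*187*(1/108))*(1/9295) = 41101/1792 + (187/54)*(1/9295) = 41101/1792 + 17/45630 = 937734547/40884480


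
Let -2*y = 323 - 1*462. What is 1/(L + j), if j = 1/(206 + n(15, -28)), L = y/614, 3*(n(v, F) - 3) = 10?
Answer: 782236/92227 ≈ 8.4816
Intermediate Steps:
y = 139/2 (y = -(323 - 1*462)/2 = -(323 - 462)/2 = -½*(-139) = 139/2 ≈ 69.500)
n(v, F) = 19/3 (n(v, F) = 3 + (⅓)*10 = 3 + 10/3 = 19/3)
L = 139/1228 (L = (139/2)/614 = (139/2)*(1/614) = 139/1228 ≈ 0.11319)
j = 3/637 (j = 1/(206 + 19/3) = 1/(637/3) = 3/637 ≈ 0.0047096)
1/(L + j) = 1/(139/1228 + 3/637) = 1/(92227/782236) = 782236/92227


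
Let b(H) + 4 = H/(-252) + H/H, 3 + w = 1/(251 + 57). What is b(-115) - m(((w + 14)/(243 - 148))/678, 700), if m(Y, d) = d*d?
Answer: -123480641/252 ≈ -4.9000e+5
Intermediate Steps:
w = -923/308 (w = -3 + 1/(251 + 57) = -3 + 1/308 = -923/308 ≈ -2.9968)
b(H) = -3 - H/252 (b(H) = -4 + (H/(-252) + H/H) = -4 + (H*(-1/252) + 1) = -4 + (-H/252 + 1) = -4 + (1 - H/252) = -3 - H/252)
m(Y, d) = d²
b(-115) - m(((w + 14)/(243 - 148))/678, 700) = (-3 - 1/252*(-115)) - 1*700² = (-3 + 115/252) - 1*490000 = -641/252 - 490000 = -123480641/252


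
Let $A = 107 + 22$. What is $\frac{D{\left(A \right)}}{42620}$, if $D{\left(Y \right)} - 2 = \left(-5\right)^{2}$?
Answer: $\frac{27}{42620} \approx 0.00063351$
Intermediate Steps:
$A = 129$
$D{\left(Y \right)} = 27$ ($D{\left(Y \right)} = 2 + \left(-5\right)^{2} = 2 + 25 = 27$)
$\frac{D{\left(A \right)}}{42620} = \frac{27}{42620}$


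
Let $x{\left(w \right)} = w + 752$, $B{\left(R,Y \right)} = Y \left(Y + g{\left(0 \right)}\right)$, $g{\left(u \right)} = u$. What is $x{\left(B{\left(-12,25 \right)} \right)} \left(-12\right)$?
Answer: $-16524$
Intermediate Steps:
$B{\left(R,Y \right)} = Y^{2}$ ($B{\left(R,Y \right)} = Y \left(Y + 0\right) = Y Y = Y^{2}$)
$x{\left(w \right)} = 752 + w$
$x{\left(B{\left(-12,25 \right)} \right)} \left(-12\right) = \left(752 + 25^{2}\right) \left(-12\right) = \left(752 + 625\right) \left(-12\right) = 1377 \left(-12\right) = -16524$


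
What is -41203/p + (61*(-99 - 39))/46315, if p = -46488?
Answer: 1516980961/2153091720 ≈ 0.70456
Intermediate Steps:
-41203/p + (61*(-99 - 39))/46315 = -41203/(-46488) + (61*(-99 - 39))/46315 = -41203*(-1/46488) + (61*(-138))*(1/46315) = 41203/46488 - 8418*1/46315 = 41203/46488 - 8418/46315 = 1516980961/2153091720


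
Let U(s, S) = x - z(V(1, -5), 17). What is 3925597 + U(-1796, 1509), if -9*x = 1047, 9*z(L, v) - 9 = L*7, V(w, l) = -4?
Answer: 35329345/9 ≈ 3.9255e+6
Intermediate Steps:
z(L, v) = 1 + 7*L/9 (z(L, v) = 1 + (L*7)/9 = 1 + (7*L)/9 = 1 + 7*L/9)
x = -349/3 (x = -⅑*1047 = -349/3 ≈ -116.33)
U(s, S) = -1028/9 (U(s, S) = -349/3 - (1 + (7/9)*(-4)) = -349/3 - (1 - 28/9) = -349/3 - 1*(-19/9) = -349/3 + 19/9 = -1028/9)
3925597 + U(-1796, 1509) = 3925597 - 1028/9 = 35329345/9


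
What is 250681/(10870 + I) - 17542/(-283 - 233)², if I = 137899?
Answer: 32067807269/19805319432 ≈ 1.6192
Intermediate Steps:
250681/(10870 + I) - 17542/(-283 - 233)² = 250681/(10870 + 137899) - 17542/(-283 - 233)² = 250681/148769 - 17542/((-516)²) = 250681*(1/148769) - 17542/266256 = 250681/148769 - 17542*1/266256 = 250681/148769 - 8771/133128 = 32067807269/19805319432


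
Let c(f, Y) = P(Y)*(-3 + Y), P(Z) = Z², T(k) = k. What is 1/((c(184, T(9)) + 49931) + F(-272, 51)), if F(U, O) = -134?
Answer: 1/50283 ≈ 1.9887e-5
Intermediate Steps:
c(f, Y) = Y²*(-3 + Y)
1/((c(184, T(9)) + 49931) + F(-272, 51)) = 1/((9²*(-3 + 9) + 49931) - 134) = 1/((81*6 + 49931) - 134) = 1/((486 + 49931) - 134) = 1/(50417 - 134) = 1/50283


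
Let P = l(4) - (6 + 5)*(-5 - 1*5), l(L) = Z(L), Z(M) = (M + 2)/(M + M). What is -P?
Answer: -443/4 ≈ -110.75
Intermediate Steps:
Z(M) = (2 + M)/(2*M) (Z(M) = (2 + M)/((2*M)) = (2 + M)*(1/(2*M)) = (2 + M)/(2*M))
l(L) = (2 + L)/(2*L)
P = 443/4 (P = (½)*(2 + 4)/4 - (6 + 5)*(-5 - 1*5) = (½)*(¼)*6 - 11*(-5 - 5) = ¾ - 11*(-10) = ¾ - 1*(-110) = ¾ + 110 = 443/4 ≈ 110.75)
-P = -1*443/4 = -443/4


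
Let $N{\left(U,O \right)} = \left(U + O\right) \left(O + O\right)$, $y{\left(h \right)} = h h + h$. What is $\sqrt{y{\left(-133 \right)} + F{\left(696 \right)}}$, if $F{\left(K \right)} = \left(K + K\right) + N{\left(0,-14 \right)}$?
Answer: $2 \sqrt{4835} \approx 139.07$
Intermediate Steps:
$y{\left(h \right)} = h + h^{2}$ ($y{\left(h \right)} = h^{2} + h = h + h^{2}$)
$N{\left(U,O \right)} = 2 O \left(O + U\right)$ ($N{\left(U,O \right)} = \left(O + U\right) 2 O = 2 O \left(O + U\right)$)
$F{\left(K \right)} = 392 + 2 K$ ($F{\left(K \right)} = \left(K + K\right) + 2 \left(-14\right) \left(-14 + 0\right) = 2 K + 2 \left(-14\right) \left(-14\right) = 2 K + 392 = 392 + 2 K$)
$\sqrt{y{\left(-133 \right)} + F{\left(696 \right)}} = \sqrt{- 133 \left(1 - 133\right) + \left(392 + 2 \cdot 696\right)} = \sqrt{\left(-133\right) \left(-132\right) + \left(392 + 1392\right)} = \sqrt{17556 + 1784} = \sqrt{19340} = 2 \sqrt{4835}$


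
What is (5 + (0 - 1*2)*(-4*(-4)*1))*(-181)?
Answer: 4887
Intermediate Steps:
(5 + (0 - 1*2)*(-4*(-4)*1))*(-181) = (5 + (0 - 2)*(16*1))*(-181) = (5 - 2*16)*(-181) = (5 - 32)*(-181) = -27*(-181) = 4887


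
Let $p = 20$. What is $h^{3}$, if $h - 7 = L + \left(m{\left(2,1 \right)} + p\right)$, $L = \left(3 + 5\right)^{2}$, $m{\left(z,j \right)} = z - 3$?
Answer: $729000$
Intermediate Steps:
$m{\left(z,j \right)} = -3 + z$ ($m{\left(z,j \right)} = z - 3 = -3 + z$)
$L = 64$ ($L = 8^{2} = 64$)
$h = 90$ ($h = 7 + \left(64 + \left(\left(-3 + 2\right) + 20\right)\right) = 7 + \left(64 + \left(-1 + 20\right)\right) = 7 + \left(64 + 19\right) = 7 + 83 = 90$)
$h^{3} = 90^{3} = 729000$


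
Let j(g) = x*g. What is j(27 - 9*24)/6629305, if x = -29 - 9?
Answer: 7182/6629305 ≈ 0.0010834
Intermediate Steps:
x = -38
j(g) = -38*g
j(27 - 9*24)/6629305 = -38*(27 - 9*24)/6629305 = -38*(27 - 216)*(1/6629305) = -38*(-189)*(1/6629305) = 7182*(1/6629305) = 7182/6629305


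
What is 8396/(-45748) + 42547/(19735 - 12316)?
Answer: 471037558/84851103 ≈ 5.5513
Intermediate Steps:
8396/(-45748) + 42547/(19735 - 12316) = 8396*(-1/45748) + 42547/7419 = -2099/11437 + 42547*(1/7419) = -2099/11437 + 42547/7419 = 471037558/84851103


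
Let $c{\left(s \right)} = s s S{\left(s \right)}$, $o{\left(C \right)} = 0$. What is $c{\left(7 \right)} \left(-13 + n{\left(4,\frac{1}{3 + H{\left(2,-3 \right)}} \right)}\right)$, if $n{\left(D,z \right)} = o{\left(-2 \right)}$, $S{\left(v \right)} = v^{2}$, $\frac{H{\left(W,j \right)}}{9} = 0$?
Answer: $-31213$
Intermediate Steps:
$H{\left(W,j \right)} = 0$ ($H{\left(W,j \right)} = 9 \cdot 0 = 0$)
$c{\left(s \right)} = s^{4}$ ($c{\left(s \right)} = s s s^{2} = s^{2} s^{2} = s^{4}$)
$n{\left(D,z \right)} = 0$
$c{\left(7 \right)} \left(-13 + n{\left(4,\frac{1}{3 + H{\left(2,-3 \right)}} \right)}\right) = 7^{4} \left(-13 + 0\right) = 2401 \left(-13\right) = -31213$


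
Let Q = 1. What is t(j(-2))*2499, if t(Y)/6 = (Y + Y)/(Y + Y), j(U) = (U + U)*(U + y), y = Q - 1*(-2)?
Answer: 14994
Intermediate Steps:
y = 3 (y = 1 - 1*(-2) = 1 + 2 = 3)
j(U) = 2*U*(3 + U) (j(U) = (U + U)*(U + 3) = (2*U)*(3 + U) = 2*U*(3 + U))
t(Y) = 6 (t(Y) = 6*((Y + Y)/(Y + Y)) = 6*((2*Y)/((2*Y))) = 6*((2*Y)*(1/(2*Y))) = 6*1 = 6)
t(j(-2))*2499 = 6*2499 = 14994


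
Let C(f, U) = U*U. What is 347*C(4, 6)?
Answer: 12492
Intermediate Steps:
C(f, U) = U²
347*C(4, 6) = 347*6² = 347*36 = 12492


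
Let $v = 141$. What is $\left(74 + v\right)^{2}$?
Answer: $46225$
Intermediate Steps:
$\left(74 + v\right)^{2} = \left(74 + 141\right)^{2} = 215^{2} = 46225$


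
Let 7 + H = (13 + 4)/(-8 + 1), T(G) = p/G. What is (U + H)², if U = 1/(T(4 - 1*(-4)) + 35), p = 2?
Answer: 86081284/974169 ≈ 88.364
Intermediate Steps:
T(G) = 2/G
H = -66/7 (H = -7 + (13 + 4)/(-8 + 1) = -7 + 17/(-7) = -7 + 17*(-⅐) = -7 - 17/7 = -66/7 ≈ -9.4286)
U = 4/141 (U = 1/(2/(4 - 1*(-4)) + 35) = 1/(2/(4 + 4) + 35) = 1/(2/8 + 35) = 1/(2*(⅛) + 35) = 1/(¼ + 35) = 1/(141/4) = 4/141 ≈ 0.028369)
(U + H)² = (4/141 - 66/7)² = (-9278/987)² = 86081284/974169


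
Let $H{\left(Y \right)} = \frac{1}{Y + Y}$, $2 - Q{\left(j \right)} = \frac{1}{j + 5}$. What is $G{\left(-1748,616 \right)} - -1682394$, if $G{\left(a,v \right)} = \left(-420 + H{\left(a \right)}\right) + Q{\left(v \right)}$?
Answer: $\frac{158765078413}{94392} \approx 1.682 \cdot 10^{6}$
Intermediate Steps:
$Q{\left(j \right)} = 2 - \frac{1}{5 + j}$ ($Q{\left(j \right)} = 2 - \frac{1}{j + 5} = 2 - \frac{1}{5 + j}$)
$H{\left(Y \right)} = \frac{1}{2 Y}$
$G{\left(a,v \right)} = -420 + \frac{1}{2 a} + \frac{9 + 2 v}{5 + v}$ ($G{\left(a,v \right)} = \left(-420 + \frac{1}{2 a}\right) + \frac{9 + 2 v}{5 + v} = -420 + \frac{1}{2 a} + \frac{9 + 2 v}{5 + v}$)
$G{\left(-1748,616 \right)} - -1682394 = \frac{5 + 616 - -7310136 - \left(-1461328\right) 616}{2 \left(-1748\right) \left(5 + 616\right)} - -1682394 = \frac{1}{2} \left(- \frac{1}{1748}\right) \frac{1}{621} \left(5 + 616 + 7310136 + 900178048\right) + 1682394 = \frac{1}{2} \left(- \frac{1}{1748}\right) \frac{1}{621} \cdot 907488805 + 1682394 = - \frac{39456035}{94392} + 1682394 = \frac{158765078413}{94392}$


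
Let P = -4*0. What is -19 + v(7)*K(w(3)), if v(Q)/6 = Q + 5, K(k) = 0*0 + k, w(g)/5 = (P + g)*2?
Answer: 2141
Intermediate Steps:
P = 0
w(g) = 10*g (w(g) = 5*((0 + g)*2) = 5*(g*2) = 5*(2*g) = 10*g)
K(k) = k (K(k) = 0 + k = k)
v(Q) = 30 + 6*Q (v(Q) = 6*(Q + 5) = 6*(5 + Q) = 30 + 6*Q)
-19 + v(7)*K(w(3)) = -19 + (30 + 6*7)*(10*3) = -19 + (30 + 42)*30 = -19 + 72*30 = -19 + 2160 = 2141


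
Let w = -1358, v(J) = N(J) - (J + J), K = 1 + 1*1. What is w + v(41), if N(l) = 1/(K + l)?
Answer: -61919/43 ≈ -1440.0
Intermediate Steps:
K = 2 (K = 1 + 1 = 2)
N(l) = 1/(2 + l)
v(J) = 1/(2 + J) - 2*J (v(J) = 1/(2 + J) - (J + J) = 1/(2 + J) - 2*J)
w + v(41) = -1358 + (1 - 2*41*(2 + 41))/(2 + 41) = -1358 + (1 - 2*41*43)/43 = -1358 + (1 - 3526)/43 = -1358 + (1/43)*(-3525) = -1358 - 3525/43 = -61919/43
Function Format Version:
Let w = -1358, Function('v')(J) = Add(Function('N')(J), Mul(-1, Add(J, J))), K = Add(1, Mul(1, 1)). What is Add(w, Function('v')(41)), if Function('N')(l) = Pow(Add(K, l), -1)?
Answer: Rational(-61919, 43) ≈ -1440.0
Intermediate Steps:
K = 2 (K = Add(1, 1) = 2)
Function('N')(l) = Pow(Add(2, l), -1)
Function('v')(J) = Add(Pow(Add(2, J), -1), Mul(-2, J)) (Function('v')(J) = Add(Pow(Add(2, J), -1), Mul(-1, Add(J, J))) = Add(Pow(Add(2, J), -1), Mul(-1, Mul(2, J))) = Add(Pow(Add(2, J), -1), Mul(-2, J)))
Add(w, Function('v')(41)) = Add(-1358, Mul(Pow(Add(2, 41), -1), Add(1, Mul(-2, 41, Add(2, 41))))) = Add(-1358, Mul(Pow(43, -1), Add(1, Mul(-2, 41, 43)))) = Add(-1358, Mul(Rational(1, 43), Add(1, -3526))) = Add(-1358, Mul(Rational(1, 43), -3525)) = Add(-1358, Rational(-3525, 43)) = Rational(-61919, 43)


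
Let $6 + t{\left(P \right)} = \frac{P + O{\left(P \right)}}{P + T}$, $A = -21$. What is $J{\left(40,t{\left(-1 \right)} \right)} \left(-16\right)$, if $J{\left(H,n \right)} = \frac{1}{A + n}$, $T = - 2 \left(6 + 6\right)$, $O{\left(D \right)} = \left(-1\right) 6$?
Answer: $\frac{100}{167} \approx 0.5988$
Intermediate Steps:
$O{\left(D \right)} = -6$
$T = -24$ ($T = \left(-2\right) 12 = -24$)
$t{\left(P \right)} = -6 + \frac{-6 + P}{-24 + P}$ ($t{\left(P \right)} = -6 + \frac{P - 6}{P - 24} = -6 + \frac{-6 + P}{-24 + P}$)
$J{\left(H,n \right)} = \frac{1}{-21 + n}$
$J{\left(40,t{\left(-1 \right)} \right)} \left(-16\right) = \frac{1}{-21 + \frac{138 - -5}{-24 - 1}} \left(-16\right) = \frac{1}{-21 + \frac{138 + 5}{-25}} \left(-16\right) = \frac{1}{-21 - \frac{143}{25}} \left(-16\right) = \frac{1}{- \frac{668}{25}} \left(-16\right) = \left(- \frac{25}{668}\right) \left(-16\right) = \frac{100}{167}$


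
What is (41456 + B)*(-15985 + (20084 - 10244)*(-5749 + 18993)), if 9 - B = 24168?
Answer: 2253885152575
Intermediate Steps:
B = -24159 (B = 9 - 1*24168 = 9 - 24168 = -24159)
(41456 + B)*(-15985 + (20084 - 10244)*(-5749 + 18993)) = (41456 - 24159)*(-15985 + (20084 - 10244)*(-5749 + 18993)) = 17297*(-15985 + 9840*13244) = 17297*(-15985 + 130320960) = 17297*130304975 = 2253885152575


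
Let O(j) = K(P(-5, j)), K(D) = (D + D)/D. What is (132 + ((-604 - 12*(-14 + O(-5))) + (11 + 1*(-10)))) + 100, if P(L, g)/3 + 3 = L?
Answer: -227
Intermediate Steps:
P(L, g) = -9 + 3*L
K(D) = 2 (K(D) = (2*D)/D = 2)
O(j) = 2
(132 + ((-604 - 12*(-14 + O(-5))) + (11 + 1*(-10)))) + 100 = (132 + ((-604 - 12*(-14 + 2)) + (11 + 1*(-10)))) + 100 = (132 + ((-604 - 12*(-12)) + (11 - 10))) + 100 = (132 + ((-604 + 144) + 1)) + 100 = (132 + (-460 + 1)) + 100 = (132 - 459) + 100 = -327 + 100 = -227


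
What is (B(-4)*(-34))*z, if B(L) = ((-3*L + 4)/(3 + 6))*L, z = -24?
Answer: -17408/3 ≈ -5802.7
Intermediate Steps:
B(L) = L*(4/9 - L/3) (B(L) = ((4 - 3*L)/9)*L = ((4 - 3*L)*(⅑))*L = (4/9 - L/3)*L = L*(4/9 - L/3))
(B(-4)*(-34))*z = (((⅑)*(-4)*(4 - 3*(-4)))*(-34))*(-24) = (((⅑)*(-4)*(4 + 12))*(-34))*(-24) = (((⅑)*(-4)*16)*(-34))*(-24) = -64/9*(-34)*(-24) = (2176/9)*(-24) = -17408/3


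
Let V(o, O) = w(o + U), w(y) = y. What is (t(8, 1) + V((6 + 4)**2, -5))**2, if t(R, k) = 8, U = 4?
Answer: 12544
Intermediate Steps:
V(o, O) = 4 + o (V(o, O) = o + 4 = 4 + o)
(t(8, 1) + V((6 + 4)**2, -5))**2 = (8 + (4 + (6 + 4)**2))**2 = (8 + (4 + 10**2))**2 = (8 + (4 + 100))**2 = (8 + 104)**2 = 112**2 = 12544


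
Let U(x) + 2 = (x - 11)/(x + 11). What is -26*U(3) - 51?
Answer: 111/7 ≈ 15.857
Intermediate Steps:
U(x) = -2 + (-11 + x)/(11 + x) (U(x) = -2 + (x - 11)/(x + 11) = -2 + (-11 + x)/(11 + x))
-26*U(3) - 51 = -26*(-33 - 1*3)/(11 + 3) - 51 = -26*(-33 - 3)/14 - 51 = -13*(-36)/7 - 51 = -26*(-18/7) - 51 = 468/7 - 51 = 111/7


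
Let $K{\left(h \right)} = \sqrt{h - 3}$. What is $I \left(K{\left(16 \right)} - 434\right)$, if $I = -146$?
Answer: $63364 - 146 \sqrt{13} \approx 62838.0$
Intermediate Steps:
$K{\left(h \right)} = \sqrt{-3 + h}$
$I \left(K{\left(16 \right)} - 434\right) = - 146 \left(\sqrt{-3 + 16} - 434\right) = - 146 \left(\sqrt{13} - 434\right) = - 146 \left(-434 + \sqrt{13}\right) = 63364 - 146 \sqrt{13}$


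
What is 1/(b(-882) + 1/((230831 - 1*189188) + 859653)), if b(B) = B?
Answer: -901296/794943071 ≈ -0.0011338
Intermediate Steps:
1/(b(-882) + 1/((230831 - 1*189188) + 859653)) = 1/(-882 + 1/((230831 - 1*189188) + 859653)) = 1/(-882 + 1/((230831 - 189188) + 859653)) = 1/(-882 + 1/(41643 + 859653)) = 1/(-882 + 1/901296) = 1/(-794943071/901296) = -901296/794943071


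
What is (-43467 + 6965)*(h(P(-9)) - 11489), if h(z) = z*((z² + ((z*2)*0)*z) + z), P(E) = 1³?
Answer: 419298474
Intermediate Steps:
P(E) = 1
h(z) = z*(z + z²) (h(z) = z*((z² + ((2*z)*0)*z) + z) = z*((z² + 0*z) + z) = z*((z² + 0) + z) = z*(z² + z) = z*(z + z²))
(-43467 + 6965)*(h(P(-9)) - 11489) = (-43467 + 6965)*(1²*(1 + 1) - 11489) = -36502*(1*2 - 11489) = -36502*(2 - 11489) = -36502*(-11487) = 419298474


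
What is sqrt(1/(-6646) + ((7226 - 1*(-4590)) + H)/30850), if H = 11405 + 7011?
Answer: sqrt(411885054387402)/20502910 ≈ 0.98986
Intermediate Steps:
H = 18416
sqrt(1/(-6646) + ((7226 - 1*(-4590)) + H)/30850) = sqrt(1/(-6646) + ((7226 - 1*(-4590)) + 18416)/30850) = sqrt(-1/6646 + ((7226 + 4590) + 18416)*(1/30850)) = sqrt(-1/6646 + (11816 + 18416)*(1/30850)) = sqrt(-1/6646 + 30232*(1/30850)) = sqrt(-1/6646 + 15116/15425) = sqrt(100445511/102514550) = sqrt(411885054387402)/20502910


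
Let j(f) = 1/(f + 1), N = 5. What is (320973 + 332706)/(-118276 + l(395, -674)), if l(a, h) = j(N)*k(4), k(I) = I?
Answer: -1961037/354826 ≈ -5.5268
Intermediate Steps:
j(f) = 1/(1 + f)
l(a, h) = ⅔ (l(a, h) = 4/(1 + 5) = 4/6 = (⅙)*4 = ⅔)
(320973 + 332706)/(-118276 + l(395, -674)) = (320973 + 332706)/(-118276 + ⅔) = 653679/(-354826/3) = 653679*(-3/354826) = -1961037/354826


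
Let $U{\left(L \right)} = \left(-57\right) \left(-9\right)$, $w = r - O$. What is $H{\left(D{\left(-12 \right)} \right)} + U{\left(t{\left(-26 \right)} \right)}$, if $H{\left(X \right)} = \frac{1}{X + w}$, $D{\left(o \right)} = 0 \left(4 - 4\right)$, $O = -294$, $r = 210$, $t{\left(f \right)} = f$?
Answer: $\frac{258553}{504} \approx 513.0$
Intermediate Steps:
$w = 504$ ($w = 210 - -294 = 210 + 294 = 504$)
$D{\left(o \right)} = 0$ ($D{\left(o \right)} = 0 \cdot 0 = 0$)
$U{\left(L \right)} = 513$
$H{\left(X \right)} = \frac{1}{504 + X}$ ($H{\left(X \right)} = \frac{1}{X + 504} = \frac{1}{504 + X}$)
$H{\left(D{\left(-12 \right)} \right)} + U{\left(t{\left(-26 \right)} \right)} = \frac{1}{504 + 0} + 513 = \frac{1}{504} + 513 = \frac{258553}{504}$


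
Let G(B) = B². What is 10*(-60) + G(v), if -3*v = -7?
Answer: -5351/9 ≈ -594.56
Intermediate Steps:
v = 7/3 (v = -⅓*(-7) = 7/3 ≈ 2.3333)
10*(-60) + G(v) = 10*(-60) + (7/3)² = -600 + 49/9 = -5351/9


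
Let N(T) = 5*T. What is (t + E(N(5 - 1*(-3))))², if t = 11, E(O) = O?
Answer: 2601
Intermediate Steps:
(t + E(N(5 - 1*(-3))))² = (11 + 5*(5 - 1*(-3)))² = (11 + 5*(5 + 3))² = (11 + 5*8)² = (11 + 40)² = 51² = 2601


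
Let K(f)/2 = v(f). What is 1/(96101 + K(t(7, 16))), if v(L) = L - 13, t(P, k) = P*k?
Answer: 1/96299 ≈ 1.0384e-5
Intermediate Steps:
v(L) = -13 + L
K(f) = -26 + 2*f (K(f) = 2*(-13 + f) = -26 + 2*f)
1/(96101 + K(t(7, 16))) = 1/(96101 + (-26 + 2*(7*16))) = 1/(96101 + (-26 + 2*112)) = 1/(96101 + (-26 + 224)) = 1/(96101 + 198) = 1/96299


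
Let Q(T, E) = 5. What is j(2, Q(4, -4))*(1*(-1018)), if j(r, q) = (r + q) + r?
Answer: -9162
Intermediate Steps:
j(r, q) = q + 2*r (j(r, q) = (q + r) + r = q + 2*r)
j(2, Q(4, -4))*(1*(-1018)) = (5 + 2*2)*(1*(-1018)) = (5 + 4)*(-1018) = 9*(-1018) = -9162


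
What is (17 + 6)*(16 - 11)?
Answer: 115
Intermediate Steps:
(17 + 6)*(16 - 11) = 23*5 = 115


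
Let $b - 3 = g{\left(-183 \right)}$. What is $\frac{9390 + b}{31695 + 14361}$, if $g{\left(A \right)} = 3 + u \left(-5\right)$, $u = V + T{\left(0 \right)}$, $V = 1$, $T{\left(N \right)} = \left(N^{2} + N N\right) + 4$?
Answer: $\frac{9371}{46056} \approx 0.20347$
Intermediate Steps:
$T{\left(N \right)} = 4 + 2 N^{2}$ ($T{\left(N \right)} = \left(N^{2} + N^{2}\right) + 4 = 2 N^{2} + 4 = 4 + 2 N^{2}$)
$u = 5$ ($u = 1 + \left(4 + 2 \cdot 0^{2}\right) = 1 + \left(4 + 2 \cdot 0\right) = 1 + \left(4 + 0\right) = 1 + 4 = 5$)
$g{\left(A \right)} = -22$ ($g{\left(A \right)} = 3 + 5 \left(-5\right) = 3 - 25 = -22$)
$b = -19$ ($b = 3 - 22 = -19$)
$\frac{9390 + b}{31695 + 14361} = \frac{9390 - 19}{31695 + 14361} = \frac{9371}{46056}$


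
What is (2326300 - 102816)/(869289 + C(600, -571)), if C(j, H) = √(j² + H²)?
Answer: 483212545719/188915669870 - 555871*√686041/188915669870 ≈ 2.5554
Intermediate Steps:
C(j, H) = √(H² + j²)
(2326300 - 102816)/(869289 + C(600, -571)) = (2326300 - 102816)/(869289 + √((-571)² + 600²)) = 2223484/(869289 + √(326041 + 360000)) = 2223484/(869289 + √686041)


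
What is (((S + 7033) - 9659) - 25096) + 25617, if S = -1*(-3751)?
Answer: 1646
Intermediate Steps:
S = 3751
(((S + 7033) - 9659) - 25096) + 25617 = (((3751 + 7033) - 9659) - 25096) + 25617 = ((10784 - 9659) - 25096) + 25617 = (1125 - 25096) + 25617 = -23971 + 25617 = 1646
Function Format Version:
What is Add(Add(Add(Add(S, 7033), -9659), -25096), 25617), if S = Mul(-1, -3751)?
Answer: 1646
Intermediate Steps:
S = 3751
Add(Add(Add(Add(S, 7033), -9659), -25096), 25617) = Add(Add(Add(Add(3751, 7033), -9659), -25096), 25617) = Add(Add(Add(10784, -9659), -25096), 25617) = Add(Add(1125, -25096), 25617) = Add(-23971, 25617) = 1646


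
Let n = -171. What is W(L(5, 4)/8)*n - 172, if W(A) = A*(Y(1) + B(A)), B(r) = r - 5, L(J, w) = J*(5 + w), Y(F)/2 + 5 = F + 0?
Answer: 442997/64 ≈ 6921.8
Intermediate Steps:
Y(F) = -10 + 2*F (Y(F) = -10 + 2*(F + 0) = -10 + 2*F)
B(r) = -5 + r
W(A) = A*(-13 + A) (W(A) = A*((-10 + 2*1) + (-5 + A)) = A*((-10 + 2) + (-5 + A)) = A*(-8 + (-5 + A)) = A*(-13 + A))
W(L(5, 4)/8)*n - 172 = (((5*(5 + 4))/8)*(-13 + (5*(5 + 4))/8))*(-171) - 172 = (((5*9)*(⅛))*(-13 + (5*9)*(⅛)))*(-171) - 172 = ((45*(⅛))*(-13 + 45*(⅛)))*(-171) - 172 = (45*(-13 + 45/8)/8)*(-171) - 172 = ((45/8)*(-59/8))*(-171) - 172 = -2655/64*(-171) - 172 = 454005/64 - 172 = 442997/64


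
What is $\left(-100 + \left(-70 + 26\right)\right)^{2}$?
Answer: $20736$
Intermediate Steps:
$\left(-100 + \left(-70 + 26\right)\right)^{2} = \left(-100 - 44\right)^{2} = \left(-144\right)^{2} = 20736$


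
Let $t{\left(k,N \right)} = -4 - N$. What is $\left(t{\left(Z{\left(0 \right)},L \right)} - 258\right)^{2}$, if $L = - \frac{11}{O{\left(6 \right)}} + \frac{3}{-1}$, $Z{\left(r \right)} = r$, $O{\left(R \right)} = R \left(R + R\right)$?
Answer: $\frac{347337769}{5184} \approx 67002.0$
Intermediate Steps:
$O{\left(R \right)} = 2 R^{2}$ ($O{\left(R \right)} = R 2 R = 2 R^{2}$)
$L = - \frac{227}{72}$ ($L = - \frac{11}{2 \cdot 6^{2}} + \frac{3}{-1} = - \frac{11}{2 \cdot 36} + 3 \left(-1\right) = - \frac{11}{72} - 3 = - \frac{227}{72} \approx -3.1528$)
$\left(t{\left(Z{\left(0 \right)},L \right)} - 258\right)^{2} = \left(\left(-4 - - \frac{227}{72}\right) - 258\right)^{2} = \left(\left(-4 + \frac{227}{72}\right) - 258\right)^{2} = \left(- \frac{61}{72} - 258\right)^{2} = \left(- \frac{18637}{72}\right)^{2} = \frac{347337769}{5184}$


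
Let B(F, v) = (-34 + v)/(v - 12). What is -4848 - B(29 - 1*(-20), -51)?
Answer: -305509/63 ≈ -4849.4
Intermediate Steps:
B(F, v) = (-34 + v)/(-12 + v)
-4848 - B(29 - 1*(-20), -51) = -4848 - (-34 - 51)/(-12 - 51) = -4848 - (-85)/(-63) = -4848 - (-1)*(-85)/63 = -4848 - 1*85/63 = -4848 - 85/63 = -305509/63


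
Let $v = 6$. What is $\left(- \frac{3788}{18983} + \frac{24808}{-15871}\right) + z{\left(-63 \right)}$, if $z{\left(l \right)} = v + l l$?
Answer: $\frac{1197053742563}{301279193} \approx 3973.2$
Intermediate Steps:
$z{\left(l \right)} = 6 + l^{2}$ ($z{\left(l \right)} = 6 + l l = 6 + l^{2}$)
$\left(- \frac{3788}{18983} + \frac{24808}{-15871}\right) + z{\left(-63 \right)} = \left(- \frac{3788}{18983} + \frac{24808}{-15871}\right) + \left(6 + \left(-63\right)^{2}\right) = \left(\left(-3788\right) \frac{1}{18983} + 24808 \left(- \frac{1}{15871}\right)\right) + \left(6 + 3969\right) = \left(- \frac{3788}{18983} - \frac{24808}{15871}\right) + 3975 = - \frac{531049612}{301279193} + 3975 = \frac{1197053742563}{301279193}$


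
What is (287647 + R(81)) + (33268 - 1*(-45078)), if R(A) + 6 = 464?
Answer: 366451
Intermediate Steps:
R(A) = 458 (R(A) = -6 + 464 = 458)
(287647 + R(81)) + (33268 - 1*(-45078)) = (287647 + 458) + (33268 - 1*(-45078)) = 288105 + (33268 + 45078) = 288105 + 78346 = 366451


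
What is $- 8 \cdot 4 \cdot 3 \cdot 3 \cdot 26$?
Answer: $-7488$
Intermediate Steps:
$- 8 \cdot 4 \cdot 3 \cdot 3 \cdot 26 = - 8 \cdot 4 \cdot 9 \cdot 26 = \left(-8\right) 36 \cdot 26 = \left(-288\right) 26 = -7488$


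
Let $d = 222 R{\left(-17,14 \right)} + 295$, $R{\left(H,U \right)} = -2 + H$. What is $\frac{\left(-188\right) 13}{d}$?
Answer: $\frac{2444}{3923} \approx 0.62299$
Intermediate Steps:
$d = -3923$ ($d = 222 \left(-2 - 17\right) + 295 = 222 \left(-19\right) + 295 = -4218 + 295 = -3923$)
$\frac{\left(-188\right) 13}{d} = \frac{\left(-188\right) 13}{-3923} = \left(-2444\right) \left(- \frac{1}{3923}\right) = \frac{2444}{3923}$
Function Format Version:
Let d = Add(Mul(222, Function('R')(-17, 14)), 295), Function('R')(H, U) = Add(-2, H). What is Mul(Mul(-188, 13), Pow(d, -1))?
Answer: Rational(2444, 3923) ≈ 0.62299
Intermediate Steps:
d = -3923 (d = Add(Mul(222, Add(-2, -17)), 295) = Add(Mul(222, -19), 295) = Add(-4218, 295) = -3923)
Mul(Mul(-188, 13), Pow(d, -1)) = Mul(Mul(-188, 13), Pow(-3923, -1)) = Mul(-2444, Rational(-1, 3923)) = Rational(2444, 3923)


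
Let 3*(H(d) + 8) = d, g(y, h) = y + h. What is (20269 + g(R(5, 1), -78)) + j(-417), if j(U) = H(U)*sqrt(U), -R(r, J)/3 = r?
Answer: 20176 - 147*I*sqrt(417) ≈ 20176.0 - 3001.8*I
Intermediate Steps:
R(r, J) = -3*r
g(y, h) = h + y
H(d) = -8 + d/3
j(U) = sqrt(U)*(-8 + U/3) (j(U) = (-8 + U/3)*sqrt(U) = sqrt(U)*(-8 + U/3))
(20269 + g(R(5, 1), -78)) + j(-417) = (20269 + (-78 - 3*5)) + sqrt(-417)*(-24 - 417)/3 = (20269 + (-78 - 15)) + (1/3)*(I*sqrt(417))*(-441) = (20269 - 93) - 147*I*sqrt(417) = 20176 - 147*I*sqrt(417)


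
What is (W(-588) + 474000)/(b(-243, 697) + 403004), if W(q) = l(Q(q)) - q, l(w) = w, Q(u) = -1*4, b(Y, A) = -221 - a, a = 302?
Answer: 474584/402481 ≈ 1.1791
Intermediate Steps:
b(Y, A) = -523 (b(Y, A) = -221 - 1*302 = -221 - 302 = -523)
Q(u) = -4
W(q) = -4 - q
(W(-588) + 474000)/(b(-243, 697) + 403004) = ((-4 - 1*(-588)) + 474000)/(-523 + 403004) = ((-4 + 588) + 474000)/402481 = (584 + 474000)*(1/402481) = 474584*(1/402481) = 474584/402481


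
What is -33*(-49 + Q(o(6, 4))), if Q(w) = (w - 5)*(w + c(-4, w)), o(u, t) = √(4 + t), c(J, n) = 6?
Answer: 2343 - 66*√2 ≈ 2249.7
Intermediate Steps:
Q(w) = (-5 + w)*(6 + w) (Q(w) = (w - 5)*(w + 6) = (-5 + w)*(6 + w))
-33*(-49 + Q(o(6, 4))) = -33*(-49 + (-30 + √(4 + 4) + (√(4 + 4))²)) = -33*(-49 + (-30 + √8 + (√8)²)) = -33*(-49 + (-30 + 2*√2 + (2*√2)²)) = -33*(-49 + (-30 + 2*√2 + 8)) = -33*(-49 + (-22 + 2*√2)) = -33*(-71 + 2*√2) = 2343 - 66*√2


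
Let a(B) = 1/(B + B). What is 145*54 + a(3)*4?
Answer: 23492/3 ≈ 7830.7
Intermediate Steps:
a(B) = 1/(2*B)
145*54 + a(3)*4 = 145*54 + ((1/2)/3)*4 = 7830 + ((1/2)*(1/3))*4 = 7830 + (1/6)*4 = 7830 + 2/3 = 23492/3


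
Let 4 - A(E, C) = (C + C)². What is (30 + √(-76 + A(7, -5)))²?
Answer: 728 + 120*I*√43 ≈ 728.0 + 786.89*I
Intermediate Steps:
A(E, C) = 4 - 4*C² (A(E, C) = 4 - (C + C)² = 4 - (2*C)² = 4 - 4*C²)
(30 + √(-76 + A(7, -5)))² = (30 + √(-76 + (4 - 4*(-5)²)))² = (30 + √(-76 + (4 - 4*25)))² = (30 + √(-76 + (4 - 100)))² = (30 + √(-76 - 96))² = (30 + √(-172))² = (30 + 2*I*√43)²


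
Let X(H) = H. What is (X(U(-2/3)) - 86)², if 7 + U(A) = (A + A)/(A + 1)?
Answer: 9409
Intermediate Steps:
U(A) = -7 + 2*A/(1 + A) (U(A) = -7 + (A + A)/(A + 1) = -7 + (2*A)/(1 + A) = -7 + 2*A/(1 + A))
(X(U(-2/3)) - 86)² = ((-7 - (-10)/3)/(1 - 2/3) - 86)² = ((-7 - (-10)/3)/(1 - 2*⅓) - 86)² = ((-7 - 5*(-⅔))/(1 - ⅔) - 86)² = ((-7 + 10/3)/(⅓) - 86)² = (3*(-11/3) - 86)² = (-11 - 86)² = (-97)² = 9409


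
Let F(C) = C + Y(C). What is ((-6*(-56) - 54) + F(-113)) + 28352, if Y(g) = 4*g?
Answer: 28069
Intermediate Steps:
F(C) = 5*C (F(C) = C + 4*C = 5*C)
((-6*(-56) - 54) + F(-113)) + 28352 = ((-6*(-56) - 54) + 5*(-113)) + 28352 = ((336 - 54) - 565) + 28352 = (282 - 565) + 28352 = -283 + 28352 = 28069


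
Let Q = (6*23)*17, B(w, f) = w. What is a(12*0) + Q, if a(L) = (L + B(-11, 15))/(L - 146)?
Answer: 342527/146 ≈ 2346.1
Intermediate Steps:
a(L) = (-11 + L)/(-146 + L) (a(L) = (L - 11)/(L - 146) = (-11 + L)/(-146 + L))
Q = 2346 (Q = 138*17 = 2346)
a(12*0) + Q = (-11 + 12*0)/(-146 + 12*0) + 2346 = (-11 + 0)/(-146 + 0) + 2346 = -11/(-146) + 2346 = -1/146*(-11) + 2346 = 11/146 + 2346 = 342527/146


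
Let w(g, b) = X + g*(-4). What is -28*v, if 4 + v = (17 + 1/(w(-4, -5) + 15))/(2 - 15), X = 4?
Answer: 9664/65 ≈ 148.68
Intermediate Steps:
w(g, b) = 4 - 4*g (w(g, b) = 4 + g*(-4) = 4 - 4*g)
v = -2416/455 (v = -4 + (17 + 1/((4 - 4*(-4)) + 15))/(2 - 15) = -4 + (17 + 1/((4 + 16) + 15))/(-13) = -4 + (17 + 1/(20 + 15))*(-1/13) = -4 + (17 + 1/35)*(-1/13) = -4 + (596/35)*(-1/13) = -4 - 596/455 = -2416/455 ≈ -5.3099)
-28*v = -28*(-2416/455) = 9664/65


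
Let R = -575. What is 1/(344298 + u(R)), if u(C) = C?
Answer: 1/343723 ≈ 2.9093e-6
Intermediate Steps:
1/(344298 + u(R)) = 1/(344298 - 575) = 1/343723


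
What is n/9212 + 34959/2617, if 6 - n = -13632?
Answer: 178866477/12053902 ≈ 14.839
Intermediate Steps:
n = 13638 (n = 6 - 1*(-13632) = 6 + 13632 = 13638)
n/9212 + 34959/2617 = 13638/9212 + 34959/2617 = 13638*(1/9212) + 34959*(1/2617) = 6819/4606 + 34959/2617 = 178866477/12053902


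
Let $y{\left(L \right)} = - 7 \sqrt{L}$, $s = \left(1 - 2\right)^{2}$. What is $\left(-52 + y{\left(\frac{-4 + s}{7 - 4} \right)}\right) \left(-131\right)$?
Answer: $6812 + 917 i \approx 6812.0 + 917.0 i$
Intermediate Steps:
$s = 1$ ($s = \left(-1\right)^{2} = 1$)
$\left(-52 + y{\left(\frac{-4 + s}{7 - 4} \right)}\right) \left(-131\right) = \left(-52 - 7 \sqrt{\frac{-4 + 1}{7 - 4}}\right) \left(-131\right) = \left(-52 - 7 \sqrt{- \frac{3}{3}}\right) \left(-131\right) = \left(-52 - 7 \sqrt{\left(-3\right) \frac{1}{3}}\right) \left(-131\right) = \left(-52 - 7 \sqrt{-1}\right) \left(-131\right) = \left(-52 - 7 i\right) \left(-131\right) = 6812 + 917 i$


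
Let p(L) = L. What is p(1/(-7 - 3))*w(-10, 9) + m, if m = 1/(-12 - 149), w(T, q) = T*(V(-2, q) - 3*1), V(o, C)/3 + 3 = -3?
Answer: -3382/161 ≈ -21.006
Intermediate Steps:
V(o, C) = -18 (V(o, C) = -9 + 3*(-3) = -9 - 9 = -18)
w(T, q) = -21*T (w(T, q) = T*(-18 - 3*1) = T*(-18 - 3) = T*(-21) = -21*T)
m = -1/161 (m = 1/(-161) = -1/161 ≈ -0.0062112)
p(1/(-7 - 3))*w(-10, 9) + m = (-21*(-10))/(-7 - 3) - 1/161 = 210/(-10) - 1/161 = -⅒*210 - 1/161 = -21 - 1/161 = -3382/161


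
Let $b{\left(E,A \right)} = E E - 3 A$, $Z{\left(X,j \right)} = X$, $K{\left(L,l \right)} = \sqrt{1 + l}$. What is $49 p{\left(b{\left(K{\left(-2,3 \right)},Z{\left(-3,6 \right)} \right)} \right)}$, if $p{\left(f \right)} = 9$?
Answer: $441$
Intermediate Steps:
$b{\left(E,A \right)} = E^{2} - 3 A$
$49 p{\left(b{\left(K{\left(-2,3 \right)},Z{\left(-3,6 \right)} \right)} \right)} = 49 \cdot 9 = 441$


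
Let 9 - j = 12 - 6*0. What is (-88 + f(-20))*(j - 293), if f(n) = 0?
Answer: 26048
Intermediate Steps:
j = -3 (j = 9 - (12 - 6*0) = 9 - (12 + 0) = 9 - 1*12 = 9 - 12 = -3)
(-88 + f(-20))*(j - 293) = (-88 + 0)*(-3 - 293) = -88*(-296) = 26048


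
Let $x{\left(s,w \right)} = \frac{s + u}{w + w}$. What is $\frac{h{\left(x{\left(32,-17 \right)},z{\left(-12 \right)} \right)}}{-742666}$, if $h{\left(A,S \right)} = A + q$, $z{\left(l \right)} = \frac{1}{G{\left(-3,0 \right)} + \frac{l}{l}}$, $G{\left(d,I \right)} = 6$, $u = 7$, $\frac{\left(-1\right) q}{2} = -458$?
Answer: $- \frac{31105}{25250644} \approx -0.0012318$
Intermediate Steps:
$q = 916$ ($q = \left(-2\right) \left(-458\right) = 916$)
$x{\left(s,w \right)} = \frac{7 + s}{2 w}$ ($x{\left(s,w \right)} = \frac{s + 7}{w + w} = \frac{7 + s}{2 w}$)
$z{\left(l \right)} = \frac{1}{7}$ ($z{\left(l \right)} = \frac{1}{6 + \frac{l}{l}} = \frac{1}{6 + 1} = \frac{1}{7}$)
$h{\left(A,S \right)} = 916 + A$ ($h{\left(A,S \right)} = A + 916 = 916 + A$)
$\frac{h{\left(x{\left(32,-17 \right)},z{\left(-12 \right)} \right)}}{-742666} = \frac{916 + \frac{7 + 32}{2 \left(-17\right)}}{-742666} = \left(916 + \frac{1}{2} \left(- \frac{1}{17}\right) 39\right) \left(- \frac{1}{742666}\right) = \left(916 - \frac{39}{34}\right) \left(- \frac{1}{742666}\right) = \frac{31105}{34} \left(- \frac{1}{742666}\right) = - \frac{31105}{25250644}$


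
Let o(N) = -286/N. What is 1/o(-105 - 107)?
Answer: 106/143 ≈ 0.74126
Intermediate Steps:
1/o(-105 - 107) = 1/(-286/(-105 - 107)) = 1/(-286/(-212)) = 1/(-286*(-1/212)) = 1/(143/106) = 106/143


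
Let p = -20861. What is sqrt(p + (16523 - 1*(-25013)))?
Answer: 5*sqrt(827) ≈ 143.79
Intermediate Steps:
sqrt(p + (16523 - 1*(-25013))) = sqrt(-20861 + (16523 - 1*(-25013))) = sqrt(-20861 + (16523 + 25013)) = sqrt(-20861 + 41536) = sqrt(20675) = 5*sqrt(827)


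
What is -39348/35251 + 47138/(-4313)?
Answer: -1831369562/152037563 ≈ -12.046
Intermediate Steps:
-39348/35251 + 47138/(-4313) = -39348*1/35251 + 47138*(-1/4313) = -39348/35251 - 47138/4313 = -1831369562/152037563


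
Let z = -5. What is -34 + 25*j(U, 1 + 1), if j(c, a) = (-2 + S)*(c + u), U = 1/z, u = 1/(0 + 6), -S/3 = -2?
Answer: -112/3 ≈ -37.333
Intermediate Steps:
S = 6 (S = -3*(-2) = 6)
u = ⅙ (u = 1/6 = ⅙ ≈ 0.16667)
U = -⅕ (U = 1/(-5) = -⅕ ≈ -0.20000)
j(c, a) = ⅔ + 4*c (j(c, a) = (-2 + 6)*(c + ⅙) = 4*(⅙ + c) = ⅔ + 4*c)
-34 + 25*j(U, 1 + 1) = -34 + 25*(⅔ + 4*(-⅕)) = -34 + 25*(⅔ - ⅘) = -34 + 25*(-2/15) = -34 - 10/3 = -112/3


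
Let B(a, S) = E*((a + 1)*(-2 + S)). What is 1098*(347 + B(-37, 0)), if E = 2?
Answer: 539118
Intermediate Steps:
B(a, S) = 2*(1 + a)*(-2 + S) (B(a, S) = 2*((a + 1)*(-2 + S)) = 2*((1 + a)*(-2 + S)) = 2*(1 + a)*(-2 + S))
1098*(347 + B(-37, 0)) = 1098*(347 + (-4 - 4*(-37) + 2*0 + 2*0*(-37))) = 1098*(347 + (-4 + 148 + 0 + 0)) = 1098*(347 + 144) = 1098*491 = 539118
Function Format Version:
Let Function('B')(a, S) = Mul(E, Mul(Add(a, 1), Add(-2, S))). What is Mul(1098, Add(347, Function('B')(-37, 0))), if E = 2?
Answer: 539118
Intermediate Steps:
Function('B')(a, S) = Mul(2, Add(1, a), Add(-2, S)) (Function('B')(a, S) = Mul(2, Mul(Add(a, 1), Add(-2, S))) = Mul(2, Mul(Add(1, a), Add(-2, S))) = Mul(2, Add(1, a), Add(-2, S)))
Mul(1098, Add(347, Function('B')(-37, 0))) = Mul(1098, Add(347, Add(-4, Mul(-4, -37), Mul(2, 0), Mul(2, 0, -37)))) = Mul(1098, Add(347, Add(-4, 148, 0, 0))) = Mul(1098, Add(347, 144)) = Mul(1098, 491) = 539118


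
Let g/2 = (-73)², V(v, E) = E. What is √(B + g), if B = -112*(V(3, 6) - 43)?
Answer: √14802 ≈ 121.66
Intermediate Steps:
B = 4144 (B = -112*(6 - 43) = -112*(-37) = 4144)
g = 10658 (g = 2*(-73)² = 2*5329 = 10658)
√(B + g) = √(4144 + 10658) = √14802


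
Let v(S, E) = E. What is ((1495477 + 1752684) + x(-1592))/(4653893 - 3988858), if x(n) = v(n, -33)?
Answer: 3248128/665035 ≈ 4.8841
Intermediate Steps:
x(n) = -33
((1495477 + 1752684) + x(-1592))/(4653893 - 3988858) = ((1495477 + 1752684) - 33)/(4653893 - 3988858) = (3248161 - 33)/665035 = 3248128*(1/665035) = 3248128/665035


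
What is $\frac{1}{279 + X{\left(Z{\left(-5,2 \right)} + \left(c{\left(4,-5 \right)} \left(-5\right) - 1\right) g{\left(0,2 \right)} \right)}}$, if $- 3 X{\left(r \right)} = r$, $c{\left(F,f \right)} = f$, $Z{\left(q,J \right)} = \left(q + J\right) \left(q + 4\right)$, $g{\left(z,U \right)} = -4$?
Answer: $\frac{1}{310} \approx 0.0032258$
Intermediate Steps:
$Z{\left(q,J \right)} = \left(4 + q\right) \left(J + q\right)$ ($Z{\left(q,J \right)} = \left(J + q\right) \left(4 + q\right) = \left(4 + q\right) \left(J + q\right)$)
$X{\left(r \right)} = - \frac{r}{3}$
$\frac{1}{279 + X{\left(Z{\left(-5,2 \right)} + \left(c{\left(4,-5 \right)} \left(-5\right) - 1\right) g{\left(0,2 \right)} \right)}} = \frac{1}{279 - \frac{\left(\left(-5\right)^{2} + 4 \cdot 2 + 4 \left(-5\right) + 2 \left(-5\right)\right) + \left(\left(-5\right) \left(-5\right) - 1\right) \left(-4\right)}{3}} = \frac{1}{279 - \frac{\left(25 + 8 - 20 - 10\right) + \left(25 - 1\right) \left(-4\right)}{3}} = \frac{1}{279 - \frac{3 + 24 \left(-4\right)}{3}} = \frac{1}{279 - \frac{3 - 96}{3}} = \frac{1}{279 - -31} = \frac{1}{279 + 31} = \frac{1}{310}$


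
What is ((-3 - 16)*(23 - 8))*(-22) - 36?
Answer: 6234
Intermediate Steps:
((-3 - 16)*(23 - 8))*(-22) - 36 = -19*15*(-22) - 36 = -285*(-22) - 36 = 6270 - 36 = 6234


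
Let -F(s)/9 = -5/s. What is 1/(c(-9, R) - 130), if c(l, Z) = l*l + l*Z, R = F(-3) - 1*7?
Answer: 1/149 ≈ 0.0067114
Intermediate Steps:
F(s) = 45/s (F(s) = -(-45)/s = 45/s)
R = -22 (R = 45/(-3) - 1*7 = 45*(-⅓) - 7 = -15 - 7 = -22)
c(l, Z) = l² + Z*l
1/(c(-9, R) - 130) = 1/(-9*(-22 - 9) - 130) = 1/(-9*(-31) - 130) = 1/(279 - 130) = 1/149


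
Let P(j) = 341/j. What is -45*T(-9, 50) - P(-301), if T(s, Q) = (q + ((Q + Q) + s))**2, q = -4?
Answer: -102521764/301 ≈ -3.4060e+5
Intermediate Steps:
T(s, Q) = (-4 + s + 2*Q)**2 (T(s, Q) = (-4 + ((Q + Q) + s))**2 = (-4 + (2*Q + s))**2 = (-4 + (s + 2*Q))**2 = (-4 + s + 2*Q)**2)
-45*T(-9, 50) - P(-301) = -45*(-4 - 9 + 2*50)**2 - 341/(-301) = -45*(-4 - 9 + 100)**2 - 341*(-1)/301 = -45*87**2 - 1*(-341/301) = -45*7569 + 341/301 = -340605 + 341/301 = -102521764/301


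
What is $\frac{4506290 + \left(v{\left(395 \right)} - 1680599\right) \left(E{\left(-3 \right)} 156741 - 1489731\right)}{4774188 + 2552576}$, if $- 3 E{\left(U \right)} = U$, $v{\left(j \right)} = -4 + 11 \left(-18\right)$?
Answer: $\frac{560123857820}{1831691} \approx 3.058 \cdot 10^{5}$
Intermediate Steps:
$v{\left(j \right)} = -202$ ($v{\left(j \right)} = -4 - 198 = -202$)
$E{\left(U \right)} = - \frac{U}{3}$
$\frac{4506290 + \left(v{\left(395 \right)} - 1680599\right) \left(E{\left(-3 \right)} 156741 - 1489731\right)}{4774188 + 2552576} = \frac{4506290 + \left(-202 - 1680599\right) \left(\left(- \frac{1}{3}\right) \left(-3\right) 156741 - 1489731\right)}{4774188 + 2552576} = \frac{4506290 - 1680801 \left(1 \cdot 156741 - 1489731\right)}{7326764} = \left(4506290 - 1680801 \left(156741 - 1489731\right)\right) \frac{1}{7326764} = \left(4506290 - -2240490924990\right) \frac{1}{7326764} = \left(4506290 + 2240490924990\right) \frac{1}{7326764} = 2240495431280 \cdot \frac{1}{7326764} = \frac{560123857820}{1831691}$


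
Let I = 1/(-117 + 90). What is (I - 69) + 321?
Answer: 6803/27 ≈ 251.96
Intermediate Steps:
I = -1/27 (I = 1/(-27) = -1/27 ≈ -0.037037)
(I - 69) + 321 = (-1/27 - 69) + 321 = -1864/27 + 321 = 6803/27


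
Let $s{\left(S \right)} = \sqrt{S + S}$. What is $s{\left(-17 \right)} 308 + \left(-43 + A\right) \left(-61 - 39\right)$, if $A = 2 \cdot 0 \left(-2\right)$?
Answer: $4300 + 308 i \sqrt{34} \approx 4300.0 + 1795.9 i$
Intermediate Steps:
$A = 0$ ($A = 0 \left(-2\right) = 0$)
$s{\left(S \right)} = \sqrt{2} \sqrt{S}$ ($s{\left(S \right)} = \sqrt{2 S} = \sqrt{2} \sqrt{S}$)
$s{\left(-17 \right)} 308 + \left(-43 + A\right) \left(-61 - 39\right) = \sqrt{2} \sqrt{-17} \cdot 308 + \left(-43 + 0\right) \left(-61 - 39\right) = \sqrt{2} i \sqrt{17} \cdot 308 - -4300 = i \sqrt{34} \cdot 308 + 4300 = 308 i \sqrt{34} + 4300 = 4300 + 308 i \sqrt{34}$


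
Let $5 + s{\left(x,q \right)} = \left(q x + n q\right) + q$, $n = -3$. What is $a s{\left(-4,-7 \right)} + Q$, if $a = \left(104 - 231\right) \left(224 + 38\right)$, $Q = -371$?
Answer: $-1231509$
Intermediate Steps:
$s{\left(x,q \right)} = -5 - 2 q + q x$ ($s{\left(x,q \right)} = -5 + \left(\left(q x - 3 q\right) + q\right) = -5 + \left(\left(- 3 q + q x\right) + q\right) = -5 + \left(- 2 q + q x\right) = -5 - 2 q + q x$)
$a = -33274$ ($a = \left(-127\right) 262 = -33274$)
$a s{\left(-4,-7 \right)} + Q = - 33274 \left(-5 - -14 - -28\right) - 371 = - 33274 \left(-5 + 14 + 28\right) - 371 = \left(-33274\right) 37 - 371 = -1231138 - 371 = -1231509$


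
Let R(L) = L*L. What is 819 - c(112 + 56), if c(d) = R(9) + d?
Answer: 570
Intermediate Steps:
R(L) = L**2
c(d) = 81 + d (c(d) = 9**2 + d = 81 + d)
819 - c(112 + 56) = 819 - (81 + (112 + 56)) = 819 - (81 + 168) = 819 - 1*249 = 819 - 249 = 570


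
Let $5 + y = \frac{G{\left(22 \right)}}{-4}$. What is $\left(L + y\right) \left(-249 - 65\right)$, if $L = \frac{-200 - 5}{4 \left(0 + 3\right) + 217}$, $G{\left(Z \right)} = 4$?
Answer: $\frac{495806}{229} \approx 2165.1$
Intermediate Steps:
$L = - \frac{205}{229}$ ($L = - \frac{205}{4 \cdot 3 + 217} = - \frac{205}{12 + 217} = - \frac{205}{229} \approx -0.8952$)
$y = -6$ ($y = -5 + \frac{4}{-4} = -5 + 4 \left(- \frac{1}{4}\right) = -5 - 1 = -6$)
$\left(L + y\right) \left(-249 - 65\right) = \left(- \frac{205}{229} - 6\right) \left(-249 - 65\right) = \left(- \frac{1579}{229}\right) \left(-314\right) = \frac{495806}{229}$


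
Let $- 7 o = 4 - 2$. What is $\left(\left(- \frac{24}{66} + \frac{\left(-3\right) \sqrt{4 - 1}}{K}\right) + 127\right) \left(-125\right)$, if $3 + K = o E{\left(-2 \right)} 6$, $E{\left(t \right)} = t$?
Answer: $- \frac{174125}{11} + 875 \sqrt{3} \approx -14314.0$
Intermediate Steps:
$o = - \frac{2}{7}$ ($o = - \frac{4 - 2}{7} = \left(- \frac{1}{7}\right) 2 = - \frac{2}{7} \approx -0.28571$)
$K = \frac{3}{7}$ ($K = -3 + \left(- \frac{2}{7}\right) \left(-2\right) 6 = -3 + \frac{4}{7} \cdot 6 = -3 + \frac{24}{7} = \frac{3}{7} \approx 0.42857$)
$\left(\left(- \frac{24}{66} + \frac{\left(-3\right) \sqrt{4 - 1}}{K}\right) + 127\right) \left(-125\right) = \left(\left(- \frac{24}{66} + \frac{\left(-3\right) \sqrt{4 - 1}}{\frac{3}{7}}\right) + 127\right) \left(-125\right) = \left(\left(\left(-24\right) \frac{1}{66} + - 3 \sqrt{3} \cdot \frac{7}{3}\right) + 127\right) \left(-125\right) = \left(\left(- \frac{4}{11} - 7 \sqrt{3}\right) + 127\right) \left(-125\right) = \left(\frac{1393}{11} - 7 \sqrt{3}\right) \left(-125\right) = - \frac{174125}{11} + 875 \sqrt{3}$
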